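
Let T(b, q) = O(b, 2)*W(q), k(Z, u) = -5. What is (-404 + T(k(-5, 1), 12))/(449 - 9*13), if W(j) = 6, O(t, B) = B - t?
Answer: -181/166 ≈ -1.0904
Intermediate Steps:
T(b, q) = 12 - 6*b (T(b, q) = (2 - b)*6 = 12 - 6*b)
(-404 + T(k(-5, 1), 12))/(449 - 9*13) = (-404 + (12 - 6*(-5)))/(449 - 9*13) = (-404 + (12 + 30))/(449 - 117) = (-404 + 42)/332 = -362*1/332 = -181/166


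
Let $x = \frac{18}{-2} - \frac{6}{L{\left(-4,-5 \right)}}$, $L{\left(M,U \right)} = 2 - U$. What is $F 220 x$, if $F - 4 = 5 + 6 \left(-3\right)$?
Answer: $\frac{136620}{7} \approx 19517.0$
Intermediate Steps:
$x = - \frac{69}{7}$ ($x = \frac{18}{-2} - \frac{6}{2 - -5} = 18 \left(- \frac{1}{2}\right) - \frac{6}{2 + 5} = -9 - \frac{6}{7} = - \frac{69}{7} \approx -9.8571$)
$F = -9$ ($F = 4 + \left(5 + 6 \left(-3\right)\right) = 4 + \left(5 - 18\right) = 4 - 13 = -9$)
$F 220 x = \left(-9\right) 220 \left(- \frac{69}{7}\right) = \left(-1980\right) \left(- \frac{69}{7}\right) = \frac{136620}{7}$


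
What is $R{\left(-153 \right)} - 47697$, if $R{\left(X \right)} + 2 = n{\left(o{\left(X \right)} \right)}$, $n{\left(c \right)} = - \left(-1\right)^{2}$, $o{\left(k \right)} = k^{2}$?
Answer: $-47700$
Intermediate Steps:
$n{\left(c \right)} = -1$ ($n{\left(c \right)} = \left(-1\right) 1 = -1$)
$R{\left(X \right)} = -3$ ($R{\left(X \right)} = -2 - 1 = -3$)
$R{\left(-153 \right)} - 47697 = -3 - 47697 = -47700$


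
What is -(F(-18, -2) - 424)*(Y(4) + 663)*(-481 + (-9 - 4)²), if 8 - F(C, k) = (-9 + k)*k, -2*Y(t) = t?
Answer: -90329616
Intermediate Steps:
Y(t) = -t/2
F(C, k) = 8 - k*(-9 + k) (F(C, k) = 8 - (-9 + k)*k = 8 - k*(-9 + k))
-(F(-18, -2) - 424)*(Y(4) + 663)*(-481 + (-9 - 4)²) = -((8 - 1*(-2)² + 9*(-2)) - 424)*(-½*4 + 663)*(-481 + (-9 - 4)²) = -((8 - 1*4 - 18) - 424)*(-2 + 663)*(-481 + (-13)²) = -((8 - 4 - 18) - 424)*661*(-481 + 169) = -(-14 - 424)*661*(-312) = -(-438)*(-206232) = -1*90329616 = -90329616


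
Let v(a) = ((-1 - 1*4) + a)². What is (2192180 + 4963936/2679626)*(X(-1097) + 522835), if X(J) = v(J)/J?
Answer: 1681014730682742066028/1469774861 ≈ 1.1437e+12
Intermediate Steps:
v(a) = (-5 + a)² (v(a) = ((-1 - 4) + a)² = (-5 + a)²)
X(J) = (-5 + J)²/J
(2192180 + 4963936/2679626)*(X(-1097) + 522835) = (2192180 + 4963936/2679626)*((-5 - 1097)²/(-1097) + 522835) = (2192180 + 4963936*(1/2679626))*(-1/1097*(-1102)² + 522835) = (2192180 + 2481968/1339813)*(-1/1097*1214404 + 522835) = 2937113744308*(-1214404/1097 + 522835)/1339813 = (2937113744308/1339813)*(572335591/1097) = 1681014730682742066028/1469774861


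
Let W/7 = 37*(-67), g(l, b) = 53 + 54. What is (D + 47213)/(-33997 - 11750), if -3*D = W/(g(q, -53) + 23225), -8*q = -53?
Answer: -3304738501/3202107012 ≈ -1.0321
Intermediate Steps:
q = 53/8 (q = -⅛*(-53) = 53/8 ≈ 6.6250)
g(l, b) = 107
W = -17353 (W = 7*(37*(-67)) = 7*(-2479) = -17353)
D = 17353/69996 (D = -(-17353)/(3*(107 + 23225)) = -(-17353)/(3*23332) = -⅓*(-17353/23332) = 17353/69996 ≈ 0.24791)
(D + 47213)/(-33997 - 11750) = (17353/69996 + 47213)/(-33997 - 11750) = (3304738501/69996)/(-45747) = (3304738501/69996)*(-1/45747) = -3304738501/3202107012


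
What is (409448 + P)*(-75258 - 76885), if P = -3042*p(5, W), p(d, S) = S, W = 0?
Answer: -62294647064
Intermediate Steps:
P = 0 (P = -3042*0 = 0)
(409448 + P)*(-75258 - 76885) = (409448 + 0)*(-75258 - 76885) = 409448*(-152143) = -62294647064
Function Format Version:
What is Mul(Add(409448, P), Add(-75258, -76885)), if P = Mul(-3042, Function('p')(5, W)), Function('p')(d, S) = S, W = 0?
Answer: -62294647064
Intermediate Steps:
P = 0 (P = Mul(-3042, 0) = 0)
Mul(Add(409448, P), Add(-75258, -76885)) = Mul(Add(409448, 0), Add(-75258, -76885)) = Mul(409448, -152143) = -62294647064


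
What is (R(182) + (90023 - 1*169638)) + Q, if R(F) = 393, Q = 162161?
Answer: 82939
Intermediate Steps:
(R(182) + (90023 - 1*169638)) + Q = (393 + (90023 - 1*169638)) + 162161 = (393 + (90023 - 169638)) + 162161 = (393 - 79615) + 162161 = -79222 + 162161 = 82939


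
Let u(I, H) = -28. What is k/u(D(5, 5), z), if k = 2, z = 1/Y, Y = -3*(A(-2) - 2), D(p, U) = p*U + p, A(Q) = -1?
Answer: -1/14 ≈ -0.071429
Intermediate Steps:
D(p, U) = p + U*p (D(p, U) = U*p + p = p + U*p)
Y = 9 (Y = -3*(-1 - 2) = -3*(-3) = 9)
z = 1/9 ≈ 0.11111
k/u(D(5, 5), z) = 2/(-28) = 2*(-1/28) = -1/14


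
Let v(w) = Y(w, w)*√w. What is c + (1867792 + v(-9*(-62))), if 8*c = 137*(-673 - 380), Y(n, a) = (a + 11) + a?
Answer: 14798075/8 + 3381*√62 ≈ 1.8764e+6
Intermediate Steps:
Y(n, a) = 11 + 2*a (Y(n, a) = (11 + a) + a = 11 + 2*a)
v(w) = √w*(11 + 2*w) (v(w) = (11 + 2*w)*√w = √w*(11 + 2*w))
c = -144261/8 (c = (137*(-673 - 380))/8 = (137*(-1053))/8 = (⅛)*(-144261) = -144261/8 ≈ -18033.)
c + (1867792 + v(-9*(-62))) = -144261/8 + (1867792 + √(-9*(-62))*(11 + 2*(-9*(-62)))) = -144261/8 + (1867792 + √558*(11 + 2*558)) = -144261/8 + (1867792 + (3*√62)*(11 + 1116)) = -144261/8 + (1867792 + (3*√62)*1127) = -144261/8 + (1867792 + 3381*√62) = 14798075/8 + 3381*√62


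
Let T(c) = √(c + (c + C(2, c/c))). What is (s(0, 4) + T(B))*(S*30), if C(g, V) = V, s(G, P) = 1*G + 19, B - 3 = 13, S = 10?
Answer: 5700 + 300*√33 ≈ 7423.4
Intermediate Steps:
B = 16 (B = 3 + 13 = 16)
s(G, P) = 19 + G (s(G, P) = G + 19 = 19 + G)
T(c) = √(1 + 2*c) (T(c) = √(c + (c + c/c)) = √(c + (c + 1)) = √(c + (1 + c)) = √(1 + 2*c))
(s(0, 4) + T(B))*(S*30) = ((19 + 0) + √(1 + 2*16))*(10*30) = (19 + √(1 + 32))*300 = (19 + √33)*300 = 5700 + 300*√33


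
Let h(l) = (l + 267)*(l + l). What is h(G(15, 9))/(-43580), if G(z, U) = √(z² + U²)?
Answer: -153/10895 - 801*√34/21790 ≈ -0.22839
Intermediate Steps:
G(z, U) = √(U² + z²)
h(l) = 2*l*(267 + l) (h(l) = (267 + l)*(2*l) = 2*l*(267 + l))
h(G(15, 9))/(-43580) = (2*√(9² + 15²)*(267 + √(9² + 15²)))/(-43580) = (2*√(81 + 225)*(267 + √(81 + 225)))*(-1/43580) = (2*√306*(267 + √306))*(-1/43580) = (2*(3*√34)*(267 + 3*√34))*(-1/43580) = (6*√34*(267 + 3*√34))*(-1/43580) = -3*√34*(267 + 3*√34)/21790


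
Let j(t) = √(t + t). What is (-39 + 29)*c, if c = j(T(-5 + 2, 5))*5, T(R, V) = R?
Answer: -50*I*√6 ≈ -122.47*I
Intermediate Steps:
j(t) = √2*√t (j(t) = √(2*t) = √2*√t)
c = 5*I*√6 (c = (√2*√(-5 + 2))*5 = (√2*√(-3))*5 = (√2*(I*√3))*5 = (I*√6)*5 = 5*I*√6 ≈ 12.247*I)
(-39 + 29)*c = (-39 + 29)*(5*I*√6) = -50*I*√6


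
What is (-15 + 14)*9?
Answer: -9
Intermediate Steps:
(-15 + 14)*9 = -1*9 = -9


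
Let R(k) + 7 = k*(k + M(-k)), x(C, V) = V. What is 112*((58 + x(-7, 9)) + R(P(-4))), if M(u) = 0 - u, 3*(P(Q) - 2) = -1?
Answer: 66080/9 ≈ 7342.2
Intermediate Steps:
P(Q) = 5/3 (P(Q) = 2 + (1/3)*(-1) = 2 - 1/3 = 5/3)
M(u) = -u
R(k) = -7 + 2*k**2 (R(k) = -7 + k*(k - (-1)*k) = -7 + k*(k + k) = -7 + k*(2*k) = -7 + 2*k**2)
112*((58 + x(-7, 9)) + R(P(-4))) = 112*((58 + 9) + (-7 + 2*(5/3)**2)) = 112*(67 + (-7 + 2*(25/9))) = 112*(67 + (-7 + 50/9)) = 112*(67 - 13/9) = 112*(590/9) = 66080/9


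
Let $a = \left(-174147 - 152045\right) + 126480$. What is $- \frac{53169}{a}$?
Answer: $\frac{53169}{199712} \approx 0.26623$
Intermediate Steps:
$a = -199712$ ($a = -326192 + 126480 = -199712$)
$- \frac{53169}{a} = - \frac{53169}{-199712} = \left(-53169\right) \left(- \frac{1}{199712}\right) = \frac{53169}{199712}$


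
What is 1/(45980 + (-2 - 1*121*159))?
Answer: 1/26739 ≈ 3.7399e-5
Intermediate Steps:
1/(45980 + (-2 - 1*121*159)) = 1/(45980 + (-2 - 121*159)) = 1/(45980 + (-2 - 19239)) = 1/(45980 - 19241) = 1/26739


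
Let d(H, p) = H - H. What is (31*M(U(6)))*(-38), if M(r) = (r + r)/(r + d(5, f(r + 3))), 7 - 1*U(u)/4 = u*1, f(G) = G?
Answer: -2356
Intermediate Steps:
d(H, p) = 0
U(u) = 28 - 4*u
M(r) = 2 (M(r) = (r + r)/(r + 0) = (2*r)/r = 2)
(31*M(U(6)))*(-38) = (31*2)*(-38) = 62*(-38) = -2356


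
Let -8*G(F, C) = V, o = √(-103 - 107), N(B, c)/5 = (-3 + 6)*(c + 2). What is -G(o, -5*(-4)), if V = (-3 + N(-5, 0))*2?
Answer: 27/4 ≈ 6.7500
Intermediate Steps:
N(B, c) = 30 + 15*c (N(B, c) = 5*((-3 + 6)*(c + 2)) = 5*(3*(2 + c)) = 5*(6 + 3*c) = 30 + 15*c)
o = I*√210 (o = √(-210) = I*√210 ≈ 14.491*I)
V = 54 (V = (-3 + (30 + 15*0))*2 = (-3 + (30 + 0))*2 = (-3 + 30)*2 = 27*2 = 54)
G(F, C) = -27/4 (G(F, C) = -⅛*54 = -27/4)
-G(o, -5*(-4)) = -1*(-27/4) = 27/4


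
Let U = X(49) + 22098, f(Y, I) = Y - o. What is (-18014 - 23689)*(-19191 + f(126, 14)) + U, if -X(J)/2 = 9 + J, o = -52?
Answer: 792921121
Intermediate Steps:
X(J) = -18 - 2*J (X(J) = -2*(9 + J) = -18 - 2*J)
f(Y, I) = 52 + Y (f(Y, I) = Y - 1*(-52) = Y + 52 = 52 + Y)
U = 21982 (U = (-18 - 2*49) + 22098 = (-18 - 98) + 22098 = -116 + 22098 = 21982)
(-18014 - 23689)*(-19191 + f(126, 14)) + U = (-18014 - 23689)*(-19191 + (52 + 126)) + 21982 = -41703*(-19191 + 178) + 21982 = -41703*(-19013) + 21982 = 792899139 + 21982 = 792921121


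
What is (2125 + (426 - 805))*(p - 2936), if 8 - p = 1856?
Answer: -8352864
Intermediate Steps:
p = -1848 (p = 8 - 1*1856 = 8 - 1856 = -1848)
(2125 + (426 - 805))*(p - 2936) = (2125 + (426 - 805))*(-1848 - 2936) = (2125 - 379)*(-4784) = 1746*(-4784) = -8352864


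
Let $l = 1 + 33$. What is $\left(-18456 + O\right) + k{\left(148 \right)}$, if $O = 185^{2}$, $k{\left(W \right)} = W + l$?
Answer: $15951$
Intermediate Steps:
$l = 34$
$k{\left(W \right)} = 34 + W$ ($k{\left(W \right)} = W + 34 = 34 + W$)
$O = 34225$
$\left(-18456 + O\right) + k{\left(148 \right)} = \left(-18456 + 34225\right) + \left(34 + 148\right) = 15769 + 182 = 15951$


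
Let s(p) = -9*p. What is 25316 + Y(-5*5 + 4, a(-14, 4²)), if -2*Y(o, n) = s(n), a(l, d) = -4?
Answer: 25298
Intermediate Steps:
Y(o, n) = 9*n/2 (Y(o, n) = -(-9)*n/2 = 9*n/2)
25316 + Y(-5*5 + 4, a(-14, 4²)) = 25316 + (9/2)*(-4) = 25316 - 18 = 25298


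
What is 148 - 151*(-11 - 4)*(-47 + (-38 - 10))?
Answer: -215027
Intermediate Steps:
148 - 151*(-11 - 4)*(-47 + (-38 - 10)) = 148 - (-2265)*(-47 - 48) = 148 - (-2265)*(-95) = 148 - 151*1425 = 148 - 215175 = -215027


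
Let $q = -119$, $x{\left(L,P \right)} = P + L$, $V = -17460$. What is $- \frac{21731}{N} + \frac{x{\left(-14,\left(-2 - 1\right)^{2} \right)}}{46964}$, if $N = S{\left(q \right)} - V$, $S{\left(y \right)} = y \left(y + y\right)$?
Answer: $- \frac{510401797}{1075052924} \approx -0.47477$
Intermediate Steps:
$x{\left(L,P \right)} = L + P$
$S{\left(y \right)} = 2 y^{2}$ ($S{\left(y \right)} = y 2 y = 2 y^{2}$)
$N = 45782$ ($N = 2 \left(-119\right)^{2} - -17460 = 2 \cdot 14161 + 17460 = 28322 + 17460 = 45782$)
$- \frac{21731}{N} + \frac{x{\left(-14,\left(-2 - 1\right)^{2} \right)}}{46964} = - \frac{21731}{45782} + \frac{-14 + \left(-2 - 1\right)^{2}}{46964} = \left(-21731\right) \frac{1}{45782} + \left(-14 + \left(-3\right)^{2}\right) \frac{1}{46964} = - \frac{21731}{45782} + \left(-14 + 9\right) \frac{1}{46964} = - \frac{21731}{45782} - \frac{5}{46964} = - \frac{510401797}{1075052924}$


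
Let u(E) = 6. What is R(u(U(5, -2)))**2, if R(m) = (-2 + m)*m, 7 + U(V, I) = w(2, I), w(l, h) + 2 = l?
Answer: 576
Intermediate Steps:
w(l, h) = -2 + l
U(V, I) = -7 (U(V, I) = -7 + (-2 + 2) = -7 + 0 = -7)
R(m) = m*(-2 + m)
R(u(U(5, -2)))**2 = (6*(-2 + 6))**2 = (6*4)**2 = 24**2 = 576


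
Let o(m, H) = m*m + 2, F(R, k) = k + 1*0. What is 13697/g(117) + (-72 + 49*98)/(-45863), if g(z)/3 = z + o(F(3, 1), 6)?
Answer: 626482711/16510680 ≈ 37.944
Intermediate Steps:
F(R, k) = k (F(R, k) = k + 0 = k)
o(m, H) = 2 + m² (o(m, H) = m² + 2 = 2 + m²)
g(z) = 9 + 3*z (g(z) = 3*(z + (2 + 1²)) = 3*(z + (2 + 1)) = 3*(z + 3) = 3*(3 + z) = 9 + 3*z)
13697/g(117) + (-72 + 49*98)/(-45863) = 13697/(9 + 3*117) + (-72 + 49*98)/(-45863) = 13697/(9 + 351) + (-72 + 4802)*(-1/45863) = 13697/360 + 4730*(-1/45863) = 13697*(1/360) - 4730/45863 = 13697/360 - 4730/45863 = 626482711/16510680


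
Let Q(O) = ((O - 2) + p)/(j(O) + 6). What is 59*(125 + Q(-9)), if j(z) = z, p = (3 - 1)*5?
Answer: 22184/3 ≈ 7394.7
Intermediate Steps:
p = 10 (p = 2*5 = 10)
Q(O) = (8 + O)/(6 + O) (Q(O) = ((O - 2) + 10)/(O + 6) = ((-2 + O) + 10)/(6 + O) = (8 + O)/(6 + O))
59*(125 + Q(-9)) = 59*(125 + (8 - 9)/(6 - 9)) = 59*(125 - 1/(-3)) = 59*(125 - ⅓*(-1)) = 59*(125 + ⅓) = 59*(376/3) = 22184/3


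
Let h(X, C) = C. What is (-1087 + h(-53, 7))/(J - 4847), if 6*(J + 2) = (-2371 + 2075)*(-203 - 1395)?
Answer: -3240/221957 ≈ -0.014597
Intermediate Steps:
J = 236498/3 (J = -2 + ((-2371 + 2075)*(-203 - 1395))/6 = -2 + (-296*(-1598))/6 = -2 + (⅙)*473008 = -2 + 236504/3 = 236498/3 ≈ 78833.)
(-1087 + h(-53, 7))/(J - 4847) = (-1087 + 7)/(236498/3 - 4847) = -1080/221957/3 = -1080*3/221957 = -3240/221957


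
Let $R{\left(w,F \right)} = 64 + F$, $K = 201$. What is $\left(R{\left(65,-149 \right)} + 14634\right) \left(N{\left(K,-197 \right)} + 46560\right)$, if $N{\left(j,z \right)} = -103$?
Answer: $675902893$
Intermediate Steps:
$\left(R{\left(65,-149 \right)} + 14634\right) \left(N{\left(K,-197 \right)} + 46560\right) = \left(\left(64 - 149\right) + 14634\right) \left(-103 + 46560\right) = \left(-85 + 14634\right) 46457 = 14549 \cdot 46457 = 675902893$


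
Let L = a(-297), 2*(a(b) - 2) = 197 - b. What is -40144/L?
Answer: -40144/249 ≈ -161.22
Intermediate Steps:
a(b) = 201/2 - b/2 (a(b) = 2 + (197 - b)/2 = 2 + (197/2 - b/2) = 201/2 - b/2)
L = 249 (L = 201/2 - ½*(-297) = 201/2 + 297/2 = 249)
-40144/L = -40144/249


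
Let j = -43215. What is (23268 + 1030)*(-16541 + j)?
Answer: -1451951288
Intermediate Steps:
(23268 + 1030)*(-16541 + j) = (23268 + 1030)*(-16541 - 43215) = 24298*(-59756) = -1451951288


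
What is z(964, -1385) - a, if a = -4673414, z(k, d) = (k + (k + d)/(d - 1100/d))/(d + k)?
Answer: 754391114463633/161421925 ≈ 4.6734e+6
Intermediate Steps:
z(k, d) = (k + (d + k)/(d - 1100/d))/(d + k)
z(964, -1385) - a = ((-1385)² - 1100*964 - 1385*964 + 964*(-1385)²)/((-1385)³ - 1100*(-1385) - 1100*964 + 964*(-1385)²) - 1*(-4673414) = (1918225 - 1060400 - 1335140 + 964*1918225)/(-2656741625 + 1523500 - 1060400 + 964*1918225) + 4673414 = (1918225 - 1060400 - 1335140 + 1849168900)/(-2656741625 + 1523500 - 1060400 + 1849168900) + 4673414 = 1848691585/(-807109625) + 4673414 = -1/807109625*1848691585 + 4673414 = -369738317/161421925 + 4673414 = 754391114463633/161421925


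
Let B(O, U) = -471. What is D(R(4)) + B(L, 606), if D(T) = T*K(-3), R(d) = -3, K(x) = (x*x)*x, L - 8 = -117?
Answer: -390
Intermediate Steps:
L = -109 (L = 8 - 117 = -109)
K(x) = x³ (K(x) = x²*x = x³)
D(T) = -27*T (D(T) = T*(-3)³ = T*(-27) = -27*T)
D(R(4)) + B(L, 606) = -27*(-3) - 471 = 81 - 471 = -390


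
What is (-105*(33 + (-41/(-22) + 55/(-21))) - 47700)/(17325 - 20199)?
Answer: 1123885/63228 ≈ 17.775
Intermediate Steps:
(-105*(33 + (-41/(-22) + 55/(-21))) - 47700)/(17325 - 20199) = (-105*(33 + (-41*(-1/22) + 55*(-1/21))) - 47700)/(-2874) = (-105*(33 + (41/22 - 55/21)) - 47700)*(-1/2874) = (-105*(33 - 349/462) - 47700)*(-1/2874) = (-105*14897/462 - 47700)*(-1/2874) = (-74485/22 - 47700)*(-1/2874) = -1123885/22*(-1/2874) = 1123885/63228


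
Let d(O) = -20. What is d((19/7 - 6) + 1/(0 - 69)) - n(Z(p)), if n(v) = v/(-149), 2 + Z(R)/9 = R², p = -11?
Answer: -1909/149 ≈ -12.812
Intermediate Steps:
Z(R) = -18 + 9*R²
n(v) = -v/149 (n(v) = v*(-1/149) = -v/149)
d((19/7 - 6) + 1/(0 - 69)) - n(Z(p)) = -20 - (-1)*(-18 + 9*(-11)²)/149 = -20 - (-1)*(-18 + 9*121)/149 = -20 - (-1)*(-18 + 1089)/149 = -20 - (-1)*1071/149 = -20 - 1*(-1071/149) = -20 + 1071/149 = -1909/149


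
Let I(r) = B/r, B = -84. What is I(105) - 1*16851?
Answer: -84259/5 ≈ -16852.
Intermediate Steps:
I(r) = -84/r
I(105) - 1*16851 = -84/105 - 1*16851 = -84*1/105 - 16851 = -⅘ - 16851 = -84259/5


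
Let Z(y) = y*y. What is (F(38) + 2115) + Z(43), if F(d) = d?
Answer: 4002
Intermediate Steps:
Z(y) = y²
(F(38) + 2115) + Z(43) = (38 + 2115) + 43² = 2153 + 1849 = 4002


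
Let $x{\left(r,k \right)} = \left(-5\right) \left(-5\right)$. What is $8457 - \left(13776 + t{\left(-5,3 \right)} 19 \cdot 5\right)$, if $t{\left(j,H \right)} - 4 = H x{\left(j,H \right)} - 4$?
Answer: $-12444$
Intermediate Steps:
$x{\left(r,k \right)} = 25$
$t{\left(j,H \right)} = 25 H$ ($t{\left(j,H \right)} = 4 + \left(H 25 - 4\right) = 4 + \left(25 H - 4\right) = 4 + \left(-4 + 25 H\right) = 25 H$)
$8457 - \left(13776 + t{\left(-5,3 \right)} 19 \cdot 5\right) = 8457 - \left(13776 + 25 \cdot 3 \cdot 19 \cdot 5\right) = 8457 - \left(13776 + 75 \cdot 19 \cdot 5\right) = 8457 - \left(13776 + 1425 \cdot 5\right) = 8457 - \left(13776 + 7125\right) = 8457 - 20901 = -12444$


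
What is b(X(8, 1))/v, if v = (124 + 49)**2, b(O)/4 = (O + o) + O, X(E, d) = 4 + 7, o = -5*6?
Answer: -32/29929 ≈ -0.0010692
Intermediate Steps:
o = -30
X(E, d) = 11
b(O) = -120 + 8*O (b(O) = 4*((O - 30) + O) = 4*((-30 + O) + O) = 4*(-30 + 2*O) = -120 + 8*O)
v = 29929 (v = 173**2 = 29929)
b(X(8, 1))/v = (-120 + 8*11)/29929 = (-120 + 88)*(1/29929) = -32*1/29929 = -32/29929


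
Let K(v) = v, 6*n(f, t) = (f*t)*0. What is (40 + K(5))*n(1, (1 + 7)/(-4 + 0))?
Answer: 0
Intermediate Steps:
n(f, t) = 0 (n(f, t) = ((f*t)*0)/6 = (1/6)*0 = 0)
(40 + K(5))*n(1, (1 + 7)/(-4 + 0)) = (40 + 5)*0 = 45*0 = 0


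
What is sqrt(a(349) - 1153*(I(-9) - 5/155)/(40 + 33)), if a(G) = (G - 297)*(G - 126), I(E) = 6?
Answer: sqrt(58902366509)/2263 ≈ 107.25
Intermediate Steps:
a(G) = (-297 + G)*(-126 + G)
sqrt(a(349) - 1153*(I(-9) - 5/155)/(40 + 33)) = sqrt((37422 + 349**2 - 423*349) - 1153*(6 - 5/155)/(40 + 33)) = sqrt((37422 + 121801 - 147627) - 1153*(6 - 5*1/155)/73) = sqrt(11596 - 1153*(6 - 1/31)/73) = sqrt(11596 - 213305/(31*73)) = sqrt(11596 - 1153*185/2263) = sqrt(11596 - 213305/2263) = sqrt(26028443/2263) = sqrt(58902366509)/2263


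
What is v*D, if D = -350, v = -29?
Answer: 10150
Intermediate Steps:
v*D = -29*(-350) = 10150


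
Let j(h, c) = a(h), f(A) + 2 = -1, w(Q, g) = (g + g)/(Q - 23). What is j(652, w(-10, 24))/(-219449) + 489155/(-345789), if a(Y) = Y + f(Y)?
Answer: -107568992656/75883050261 ≈ -1.4176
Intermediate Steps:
w(Q, g) = 2*g/(-23 + Q) (w(Q, g) = (2*g)/(-23 + Q) = 2*g/(-23 + Q))
f(A) = -3 (f(A) = -2 - 1 = -3)
a(Y) = -3 + Y (a(Y) = Y - 3 = -3 + Y)
j(h, c) = -3 + h
j(652, w(-10, 24))/(-219449) + 489155/(-345789) = (-3 + 652)/(-219449) + 489155/(-345789) = 649*(-1/219449) + 489155*(-1/345789) = -649/219449 - 489155/345789 = -107568992656/75883050261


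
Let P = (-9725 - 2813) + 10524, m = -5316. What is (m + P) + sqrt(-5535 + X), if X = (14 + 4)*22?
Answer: -7330 + 3*I*sqrt(571) ≈ -7330.0 + 71.687*I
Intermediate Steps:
X = 396 (X = 18*22 = 396)
P = -2014 (P = -12538 + 10524 = -2014)
(m + P) + sqrt(-5535 + X) = (-5316 - 2014) + sqrt(-5535 + 396) = -7330 + sqrt(-5139) = -7330 + 3*I*sqrt(571)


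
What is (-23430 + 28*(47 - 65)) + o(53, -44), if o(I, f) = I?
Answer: -23881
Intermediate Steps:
(-23430 + 28*(47 - 65)) + o(53, -44) = (-23430 + 28*(47 - 65)) + 53 = (-23430 + 28*(-18)) + 53 = (-23430 - 504) + 53 = -23934 + 53 = -23881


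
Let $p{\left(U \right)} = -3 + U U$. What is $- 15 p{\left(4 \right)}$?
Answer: $-195$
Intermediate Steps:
$p{\left(U \right)} = -3 + U^{2}$
$- 15 p{\left(4 \right)} = - 15 \left(-3 + 4^{2}\right) = - 15 \left(-3 + 16\right) = \left(-15\right) 13 = -195$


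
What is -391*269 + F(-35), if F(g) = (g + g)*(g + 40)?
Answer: -105529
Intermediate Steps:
F(g) = 2*g*(40 + g) (F(g) = (2*g)*(40 + g) = 2*g*(40 + g))
-391*269 + F(-35) = -391*269 + 2*(-35)*(40 - 35) = -105179 + 2*(-35)*5 = -105179 - 350 = -105529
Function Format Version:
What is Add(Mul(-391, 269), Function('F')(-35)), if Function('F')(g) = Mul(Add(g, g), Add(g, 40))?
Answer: -105529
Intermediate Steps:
Function('F')(g) = Mul(2, g, Add(40, g)) (Function('F')(g) = Mul(Mul(2, g), Add(40, g)) = Mul(2, g, Add(40, g)))
Add(Mul(-391, 269), Function('F')(-35)) = Add(Mul(-391, 269), Mul(2, -35, Add(40, -35))) = Add(-105179, Mul(2, -35, 5)) = Add(-105179, -350) = -105529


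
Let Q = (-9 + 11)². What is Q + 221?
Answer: 225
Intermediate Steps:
Q = 4 (Q = 2² = 4)
Q + 221 = 4 + 221 = 225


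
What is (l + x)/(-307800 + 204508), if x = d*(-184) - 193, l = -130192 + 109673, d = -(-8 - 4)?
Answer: 5730/25823 ≈ 0.22190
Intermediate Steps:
d = 12 (d = -1*(-12) = 12)
l = -20519
x = -2401 (x = 12*(-184) - 193 = -2208 - 193 = -2401)
(l + x)/(-307800 + 204508) = (-20519 - 2401)/(-307800 + 204508) = -22920/(-103292) = -22920*(-1/103292) = 5730/25823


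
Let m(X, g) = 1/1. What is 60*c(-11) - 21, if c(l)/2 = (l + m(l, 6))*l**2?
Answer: -145221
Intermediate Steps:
m(X, g) = 1
c(l) = 2*l**2*(1 + l) (c(l) = 2*((l + 1)*l**2) = 2*((1 + l)*l**2) = 2*(l**2*(1 + l)) = 2*l**2*(1 + l))
60*c(-11) - 21 = 60*(2*(-11)**2*(1 - 11)) - 21 = 60*(2*121*(-10)) - 21 = 60*(-2420) - 21 = -145200 - 21 = -145221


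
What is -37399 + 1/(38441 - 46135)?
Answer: -287747907/7694 ≈ -37399.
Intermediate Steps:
-37399 + 1/(38441 - 46135) = -37399 + 1/(-7694) = -37399 - 1/7694 = -287747907/7694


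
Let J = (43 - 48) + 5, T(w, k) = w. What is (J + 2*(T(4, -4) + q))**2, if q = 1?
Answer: 100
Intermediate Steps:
J = 0 (J = -5 + 5 = 0)
(J + 2*(T(4, -4) + q))**2 = (0 + 2*(4 + 1))**2 = (0 + 2*5)**2 = (0 + 10)**2 = 10**2 = 100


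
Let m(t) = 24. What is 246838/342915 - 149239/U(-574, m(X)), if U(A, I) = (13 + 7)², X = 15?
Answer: -10215511297/27433200 ≈ -372.38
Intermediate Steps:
U(A, I) = 400 (U(A, I) = 20² = 400)
246838/342915 - 149239/U(-574, m(X)) = 246838/342915 - 149239/400 = -10215511297/27433200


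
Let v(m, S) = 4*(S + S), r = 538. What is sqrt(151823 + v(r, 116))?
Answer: sqrt(152751) ≈ 390.83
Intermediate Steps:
v(m, S) = 8*S (v(m, S) = 4*(2*S) = 8*S)
sqrt(151823 + v(r, 116)) = sqrt(151823 + 8*116) = sqrt(151823 + 928) = sqrt(152751)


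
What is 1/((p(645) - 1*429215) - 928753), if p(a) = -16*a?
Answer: -1/1368288 ≈ -7.3084e-7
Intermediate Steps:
1/((p(645) - 1*429215) - 928753) = 1/((-16*645 - 1*429215) - 928753) = 1/((-10320 - 429215) - 928753) = 1/(-439535 - 928753) = 1/(-1368288) = -1/1368288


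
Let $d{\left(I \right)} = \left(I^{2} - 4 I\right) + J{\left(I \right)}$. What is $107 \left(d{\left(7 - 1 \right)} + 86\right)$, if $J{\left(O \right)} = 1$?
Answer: $10593$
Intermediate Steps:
$d{\left(I \right)} = 1 + I^{2} - 4 I$ ($d{\left(I \right)} = \left(I^{2} - 4 I\right) + 1 = 1 + I^{2} - 4 I$)
$107 \left(d{\left(7 - 1 \right)} + 86\right) = 107 \left(\left(1 + \left(7 - 1\right)^{2} - 4 \left(7 - 1\right)\right) + 86\right) = 107 \left(\left(1 + 6^{2} - 24\right) + 86\right) = 107 \left(\left(1 + 36 - 24\right) + 86\right) = 107 \left(13 + 86\right) = 107 \cdot 99 = 10593$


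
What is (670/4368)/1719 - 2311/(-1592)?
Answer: 542294461/373552452 ≈ 1.4517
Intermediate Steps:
(670/4368)/1719 - 2311/(-1592) = (670*(1/4368))*(1/1719) - 2311*(-1/1592) = (335/2184)*(1/1719) + 2311/1592 = 335/3754296 + 2311/1592 = 542294461/373552452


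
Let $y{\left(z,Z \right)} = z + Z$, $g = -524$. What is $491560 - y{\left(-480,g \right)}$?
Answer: $492564$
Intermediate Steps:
$y{\left(z,Z \right)} = Z + z$
$491560 - y{\left(-480,g \right)} = 491560 - \left(-524 - 480\right) = 491560 - -1004 = 491560 + 1004 = 492564$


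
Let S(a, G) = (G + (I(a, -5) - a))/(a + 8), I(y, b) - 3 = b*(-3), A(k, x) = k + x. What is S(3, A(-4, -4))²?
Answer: 49/121 ≈ 0.40496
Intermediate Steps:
I(y, b) = 3 - 3*b (I(y, b) = 3 + b*(-3) = 3 - 3*b)
S(a, G) = (18 + G - a)/(8 + a) (S(a, G) = (G + ((3 - 3*(-5)) - a))/(a + 8) = (G + ((3 + 15) - a))/(8 + a) = (G + (18 - a))/(8 + a) = (18 + G - a)/(8 + a))
S(3, A(-4, -4))² = ((18 + (-4 - 4) - 1*3)/(8 + 3))² = ((18 - 8 - 3)/11)² = ((1/11)*7)² = (7/11)² = 49/121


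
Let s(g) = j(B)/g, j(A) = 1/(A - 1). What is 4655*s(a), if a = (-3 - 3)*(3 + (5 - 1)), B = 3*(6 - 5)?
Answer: -665/12 ≈ -55.417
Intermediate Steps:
B = 3 (B = 3*1 = 3)
j(A) = 1/(-1 + A)
a = -42 (a = -6*(3 + 4) = -6*7 = -42)
s(g) = 1/(2*g) (s(g) = 1/((-1 + 3)*g) = 1/(2*g))
4655*s(a) = 4655*((½)/(-42)) = 4655*((½)*(-1/42)) = 4655*(-1/84) = -665/12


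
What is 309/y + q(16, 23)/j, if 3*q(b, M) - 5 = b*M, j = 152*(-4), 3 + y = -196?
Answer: -637843/362976 ≈ -1.7573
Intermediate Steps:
y = -199 (y = -3 - 196 = -199)
j = -608
q(b, M) = 5/3 + M*b/3 (q(b, M) = 5/3 + (b*M)/3 = 5/3 + (M*b)/3 = 5/3 + M*b/3)
309/y + q(16, 23)/j = 309/(-199) + (5/3 + (⅓)*23*16)/(-608) = 309*(-1/199) + (5/3 + 368/3)*(-1/608) = -309/199 + (373/3)*(-1/608) = -309/199 - 373/1824 = -637843/362976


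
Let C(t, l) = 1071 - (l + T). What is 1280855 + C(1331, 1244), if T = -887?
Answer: 1281569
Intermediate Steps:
C(t, l) = 1958 - l (C(t, l) = 1071 - (l - 887) = 1071 - (-887 + l) = 1071 + (887 - l) = 1958 - l)
1280855 + C(1331, 1244) = 1280855 + (1958 - 1*1244) = 1280855 + (1958 - 1244) = 1280855 + 714 = 1281569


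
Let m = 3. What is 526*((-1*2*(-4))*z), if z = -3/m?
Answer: -4208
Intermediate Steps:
z = -1 (z = -3/3 = -3*1/3 = -1)
526*((-1*2*(-4))*z) = 526*((-1*2*(-4))*(-1)) = 526*(-2*(-4)*(-1)) = 526*(8*(-1)) = 526*(-8) = -4208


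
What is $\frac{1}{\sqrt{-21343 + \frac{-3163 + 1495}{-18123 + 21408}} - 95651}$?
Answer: $- \frac{104737845}{10018302983236} - \frac{17 i \sqrt{88551555}}{10018302983236} \approx -1.0455 \cdot 10^{-5} - 1.5968 \cdot 10^{-8} i$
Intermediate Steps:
$\frac{1}{\sqrt{-21343 + \frac{-3163 + 1495}{-18123 + 21408}} - 95651} = \frac{1}{\sqrt{-21343 - \frac{1668}{3285}} - 95651} = \frac{1}{\sqrt{-21343 - \frac{556}{1095}} - 95651} = \frac{1}{\sqrt{- \frac{23371141}{1095}} - 95651} = \frac{1}{\frac{17 i \sqrt{88551555}}{1095} - 95651} = \frac{1}{-95651 + \frac{17 i \sqrt{88551555}}{1095}}$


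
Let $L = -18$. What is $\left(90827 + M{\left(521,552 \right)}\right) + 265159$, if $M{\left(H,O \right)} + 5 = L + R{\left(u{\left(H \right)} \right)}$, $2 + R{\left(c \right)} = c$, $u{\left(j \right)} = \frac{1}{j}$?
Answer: $\frac{185455682}{521} \approx 3.5596 \cdot 10^{5}$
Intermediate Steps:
$R{\left(c \right)} = -2 + c$
$M{\left(H,O \right)} = -25 + \frac{1}{H}$ ($M{\left(H,O \right)} = -5 - \left(20 - \frac{1}{H}\right) = -25 + \frac{1}{H}$)
$\left(90827 + M{\left(521,552 \right)}\right) + 265159 = \left(90827 - \left(25 - \frac{1}{521}\right)\right) + 265159 = \left(90827 + \left(-25 + \frac{1}{521}\right)\right) + 265159 = \left(90827 - \frac{13024}{521}\right) + 265159 = \frac{47307843}{521} + 265159 = \frac{185455682}{521}$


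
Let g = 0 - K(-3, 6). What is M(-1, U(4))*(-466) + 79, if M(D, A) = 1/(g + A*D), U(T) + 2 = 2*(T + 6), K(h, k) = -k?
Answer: 707/6 ≈ 117.83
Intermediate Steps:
U(T) = 10 + 2*T (U(T) = -2 + 2*(T + 6) = -2 + 2*(6 + T) = -2 + (12 + 2*T) = 10 + 2*T)
g = 6 (g = 0 - (-1)*6 = 0 - 1*(-6) = 0 + 6 = 6)
M(D, A) = 1/(6 + A*D)
M(-1, U(4))*(-466) + 79 = -466/(6 + (10 + 2*4)*(-1)) + 79 = -466/(6 + (10 + 8)*(-1)) + 79 = -466/(6 + 18*(-1)) + 79 = -466/(6 - 18) + 79 = -466/(-12) + 79 = -1/12*(-466) + 79 = 233/6 + 79 = 707/6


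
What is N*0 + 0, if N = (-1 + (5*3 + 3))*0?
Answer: 0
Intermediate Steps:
N = 0 (N = (-1 + (15 + 3))*0 = (-1 + 18)*0 = 17*0 = 0)
N*0 + 0 = 0*0 + 0 = 0 + 0 = 0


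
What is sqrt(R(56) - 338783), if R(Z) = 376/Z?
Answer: I*sqrt(16600038)/7 ≈ 582.04*I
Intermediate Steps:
sqrt(R(56) - 338783) = sqrt(376/56 - 338783) = sqrt(376*(1/56) - 338783) = sqrt(47/7 - 338783) = sqrt(-2371434/7) = I*sqrt(16600038)/7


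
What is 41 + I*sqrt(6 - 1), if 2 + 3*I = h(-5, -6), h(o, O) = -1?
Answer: 41 - sqrt(5) ≈ 38.764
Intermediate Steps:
I = -1 (I = -2/3 + (1/3)*(-1) = -2/3 - 1/3 = -1)
41 + I*sqrt(6 - 1) = 41 - sqrt(6 - 1) = 41 - sqrt(5)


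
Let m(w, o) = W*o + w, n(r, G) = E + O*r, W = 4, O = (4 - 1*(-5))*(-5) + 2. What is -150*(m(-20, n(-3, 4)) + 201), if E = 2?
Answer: -105750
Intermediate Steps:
O = -43 (O = (4 + 5)*(-5) + 2 = 9*(-5) + 2 = -45 + 2 = -43)
n(r, G) = 2 - 43*r
m(w, o) = w + 4*o (m(w, o) = 4*o + w = w + 4*o)
-150*(m(-20, n(-3, 4)) + 201) = -150*((-20 + 4*(2 - 43*(-3))) + 201) = -150*((-20 + 4*(2 + 129)) + 201) = -150*((-20 + 4*131) + 201) = -150*((-20 + 524) + 201) = -150*(504 + 201) = -150*705 = -105750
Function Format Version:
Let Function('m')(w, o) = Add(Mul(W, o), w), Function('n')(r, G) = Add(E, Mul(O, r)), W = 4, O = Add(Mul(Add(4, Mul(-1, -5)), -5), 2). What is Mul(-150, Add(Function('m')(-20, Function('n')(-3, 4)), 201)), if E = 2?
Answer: -105750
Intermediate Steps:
O = -43 (O = Add(Mul(Add(4, 5), -5), 2) = Add(Mul(9, -5), 2) = Add(-45, 2) = -43)
Function('n')(r, G) = Add(2, Mul(-43, r))
Function('m')(w, o) = Add(w, Mul(4, o)) (Function('m')(w, o) = Add(Mul(4, o), w) = Add(w, Mul(4, o)))
Mul(-150, Add(Function('m')(-20, Function('n')(-3, 4)), 201)) = Mul(-150, Add(Add(-20, Mul(4, Add(2, Mul(-43, -3)))), 201)) = Mul(-150, Add(Add(-20, Mul(4, Add(2, 129))), 201)) = Mul(-150, Add(Add(-20, Mul(4, 131)), 201)) = Mul(-150, Add(Add(-20, 524), 201)) = Mul(-150, Add(504, 201)) = Mul(-150, 705) = -105750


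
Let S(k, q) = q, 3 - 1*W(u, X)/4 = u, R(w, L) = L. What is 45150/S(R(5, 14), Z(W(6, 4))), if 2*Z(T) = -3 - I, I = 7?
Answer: -9030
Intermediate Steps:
W(u, X) = 12 - 4*u
Z(T) = -5 (Z(T) = (-3 - 1*7)/2 = (-3 - 7)/2 = (1/2)*(-10) = -5)
45150/S(R(5, 14), Z(W(6, 4))) = 45150/(-5) = 45150*(-1/5) = -9030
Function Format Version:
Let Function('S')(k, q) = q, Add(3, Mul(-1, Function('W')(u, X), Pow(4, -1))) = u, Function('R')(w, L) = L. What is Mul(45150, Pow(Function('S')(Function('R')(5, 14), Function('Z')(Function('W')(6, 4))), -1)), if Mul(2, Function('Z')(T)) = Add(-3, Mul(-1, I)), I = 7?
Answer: -9030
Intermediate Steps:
Function('W')(u, X) = Add(12, Mul(-4, u))
Function('Z')(T) = -5 (Function('Z')(T) = Mul(Rational(1, 2), Add(-3, Mul(-1, 7))) = Mul(Rational(1, 2), Add(-3, -7)) = Mul(Rational(1, 2), -10) = -5)
Mul(45150, Pow(Function('S')(Function('R')(5, 14), Function('Z')(Function('W')(6, 4))), -1)) = Mul(45150, Pow(-5, -1)) = Mul(45150, Rational(-1, 5)) = -9030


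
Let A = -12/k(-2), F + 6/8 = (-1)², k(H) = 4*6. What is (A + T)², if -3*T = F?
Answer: 49/144 ≈ 0.34028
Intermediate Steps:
k(H) = 24
F = ¼ (F = -¾ + (-1)² = -¾ + 1 = ¼ ≈ 0.25000)
A = -½ (A = -12/24 = -12*1/24 = -½ ≈ -0.50000)
T = -1/12 (T = -⅓*¼ = -1/12 ≈ -0.083333)
(A + T)² = (-½ - 1/12)² = (-7/12)² = 49/144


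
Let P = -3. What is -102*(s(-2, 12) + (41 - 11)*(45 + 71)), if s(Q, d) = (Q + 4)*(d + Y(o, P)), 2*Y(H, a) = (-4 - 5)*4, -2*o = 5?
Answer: -353736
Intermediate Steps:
o = -5/2 (o = -1/2*5 = -5/2 ≈ -2.5000)
Y(H, a) = -18 (Y(H, a) = ((-4 - 5)*4)/2 = (-9*4)/2 = (1/2)*(-36) = -18)
s(Q, d) = (-18 + d)*(4 + Q) (s(Q, d) = (Q + 4)*(d - 18) = (4 + Q)*(-18 + d) = (-18 + d)*(4 + Q))
-102*(s(-2, 12) + (41 - 11)*(45 + 71)) = -102*((-72 - 18*(-2) + 4*12 - 2*12) + (41 - 11)*(45 + 71)) = -102*((-72 + 36 + 48 - 24) + 30*116) = -102*(-12 + 3480) = -102*3468 = -353736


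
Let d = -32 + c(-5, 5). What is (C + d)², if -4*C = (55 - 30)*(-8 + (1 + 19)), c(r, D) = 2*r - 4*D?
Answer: 18769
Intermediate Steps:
c(r, D) = -4*D + 2*r
C = -75 (C = -(55 - 30)*(-8 + (1 + 19))/4 = -25*(-8 + 20)/4 = -25*12/4 = -¼*300 = -75)
d = -62 (d = -32 + (-4*5 + 2*(-5)) = -32 + (-20 - 10) = -32 - 30 = -62)
(C + d)² = (-75 - 62)² = (-137)² = 18769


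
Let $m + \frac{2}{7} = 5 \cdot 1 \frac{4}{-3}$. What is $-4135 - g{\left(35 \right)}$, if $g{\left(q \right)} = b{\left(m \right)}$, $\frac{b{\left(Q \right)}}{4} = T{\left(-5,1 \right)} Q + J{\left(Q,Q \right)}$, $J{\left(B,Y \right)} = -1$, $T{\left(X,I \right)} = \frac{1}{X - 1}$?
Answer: $- \frac{260545}{63} \approx -4135.6$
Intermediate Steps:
$T{\left(X,I \right)} = \frac{1}{-1 + X}$
$m = - \frac{146}{21}$ ($m = - \frac{2}{7} + 5 \cdot 1 \frac{4}{-3} = - \frac{2}{7} + 5 \cdot 4 \left(- \frac{1}{3}\right) = - \frac{2}{7} + 5 \left(- \frac{4}{3}\right) = - \frac{2}{7} - \frac{20}{3} = - \frac{146}{21} \approx -6.9524$)
$b{\left(Q \right)} = -4 - \frac{2 Q}{3}$ ($b{\left(Q \right)} = 4 \left(\frac{Q}{-1 - 5} - 1\right) = 4 \left(\frac{Q}{-6} - 1\right) = 4 \left(- \frac{Q}{6} - 1\right) = 4 \left(-1 - \frac{Q}{6}\right) = -4 - \frac{2 Q}{3}$)
$g{\left(q \right)} = \frac{40}{63}$ ($g{\left(q \right)} = -4 - - \frac{292}{63} = -4 + \frac{292}{63} = \frac{40}{63}$)
$-4135 - g{\left(35 \right)} = -4135 - \frac{40}{63} = - \frac{260545}{63}$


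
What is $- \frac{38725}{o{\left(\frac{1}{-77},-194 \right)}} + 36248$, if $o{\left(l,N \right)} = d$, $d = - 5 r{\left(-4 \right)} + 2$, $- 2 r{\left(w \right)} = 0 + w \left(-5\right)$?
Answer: $\frac{1846171}{52} \approx 35503.0$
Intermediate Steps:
$r{\left(w \right)} = \frac{5 w}{2}$ ($r{\left(w \right)} = - \frac{0 + w \left(-5\right)}{2} = - \frac{0 - 5 w}{2} = - \frac{\left(-5\right) w}{2} = \frac{5 w}{2}$)
$d = 52$ ($d = - 5 \cdot \frac{5}{2} \left(-4\right) + 2 = \left(-5\right) \left(-10\right) + 2 = 50 + 2 = 52$)
$o{\left(l,N \right)} = 52$
$- \frac{38725}{o{\left(\frac{1}{-77},-194 \right)}} + 36248 = - \frac{38725}{52} + 36248 = \frac{1846171}{52}$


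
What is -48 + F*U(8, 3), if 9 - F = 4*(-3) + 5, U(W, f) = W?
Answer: 80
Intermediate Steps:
F = 16 (F = 9 - (4*(-3) + 5) = 9 - (-12 + 5) = 9 - 1*(-7) = 9 + 7 = 16)
-48 + F*U(8, 3) = -48 + 16*8 = -48 + 128 = 80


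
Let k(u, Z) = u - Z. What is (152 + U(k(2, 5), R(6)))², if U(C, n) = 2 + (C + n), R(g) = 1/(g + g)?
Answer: 3286969/144 ≈ 22826.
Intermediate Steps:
R(g) = 1/(2*g)
U(C, n) = 2 + C + n
(152 + U(k(2, 5), R(6)))² = (152 + (2 + (2 - 1*5) + (½)/6))² = (152 + (2 + (2 - 5) + (½)*(⅙)))² = (152 + (2 - 3 + 1/12))² = (152 - 11/12)² = (1813/12)² = 3286969/144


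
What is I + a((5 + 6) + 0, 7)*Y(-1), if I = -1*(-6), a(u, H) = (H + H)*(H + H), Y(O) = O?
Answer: -190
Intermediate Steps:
a(u, H) = 4*H² (a(u, H) = (2*H)*(2*H) = 4*H²)
I = 6
I + a((5 + 6) + 0, 7)*Y(-1) = 6 + (4*7²)*(-1) = 6 + (4*49)*(-1) = 6 + 196*(-1) = 6 - 196 = -190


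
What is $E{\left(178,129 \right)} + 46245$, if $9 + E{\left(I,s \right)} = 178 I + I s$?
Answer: $100882$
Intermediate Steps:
$E{\left(I,s \right)} = -9 + 178 I + I s$ ($E{\left(I,s \right)} = -9 + \left(178 I + I s\right) = -9 + 178 I + I s$)
$E{\left(178,129 \right)} + 46245 = \left(-9 + 178 \cdot 178 + 178 \cdot 129\right) + 46245 = \left(-9 + 31684 + 22962\right) + 46245 = 54637 + 46245 = 100882$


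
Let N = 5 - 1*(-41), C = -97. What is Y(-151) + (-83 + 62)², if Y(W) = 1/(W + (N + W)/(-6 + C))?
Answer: 6812465/15448 ≈ 440.99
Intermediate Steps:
N = 46 (N = 5 + 41 = 46)
Y(W) = 1/(-46/103 + 102*W/103) (Y(W) = 1/(W + (46 + W)/(-6 - 97)) = 1/(W + (46 + W)/(-103)) = 1/(W + (46 + W)*(-1/103)) = 1/(W + (-46/103 - W/103)) = 1/(-46/103 + 102*W/103))
Y(-151) + (-83 + 62)² = 103/(2*(-23 + 51*(-151))) + (-83 + 62)² = 103/(2*(-23 - 7701)) + (-21)² = (103/2)/(-7724) + 441 = (103/2)*(-1/7724) + 441 = -103/15448 + 441 = 6812465/15448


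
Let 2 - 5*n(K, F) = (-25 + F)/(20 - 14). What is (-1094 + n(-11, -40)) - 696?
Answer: -53623/30 ≈ -1787.4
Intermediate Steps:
n(K, F) = 37/30 - F/30 (n(K, F) = 2/5 - (-25 + F)/(5*(20 - 14)) = 2/5 - (-25 + F)/(5*6) = 2/5 - (-25/6 + F/6)/5 = 2/5 + (5/6 - F/30) = 37/30 - F/30)
(-1094 + n(-11, -40)) - 696 = (-1094 + (37/30 - 1/30*(-40))) - 696 = (-1094 + (37/30 + 4/3)) - 696 = (-1094 + 77/30) - 696 = -32743/30 - 696 = -53623/30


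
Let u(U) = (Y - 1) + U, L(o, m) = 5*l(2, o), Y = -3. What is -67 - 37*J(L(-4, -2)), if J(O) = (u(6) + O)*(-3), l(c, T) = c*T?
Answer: -4285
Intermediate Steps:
l(c, T) = T*c
L(o, m) = 10*o (L(o, m) = 5*(o*2) = 5*(2*o) = 10*o)
u(U) = -4 + U (u(U) = (-3 - 1) + U = -4 + U)
J(O) = -6 - 3*O (J(O) = ((-4 + 6) + O)*(-3) = (2 + O)*(-3) = -6 - 3*O)
-67 - 37*J(L(-4, -2)) = -67 - 37*(-6 - 30*(-4)) = -67 - 37*(-6 - 3*(-40)) = -67 - 37*(-6 + 120) = -67 - 37*114 = -67 - 4218 = -4285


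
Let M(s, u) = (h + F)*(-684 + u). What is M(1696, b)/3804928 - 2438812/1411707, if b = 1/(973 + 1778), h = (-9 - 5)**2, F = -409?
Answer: -8320701888631961/4925613682252032 ≈ -1.6893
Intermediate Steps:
h = 196 (h = (-14)**2 = 196)
b = 1/2751 ≈ 0.00036350
M(s, u) = 145692 - 213*u (M(s, u) = (196 - 409)*(-684 + u) = -213*(-684 + u) = 145692 - 213*u)
M(1696, b)/3804928 - 2438812/1411707 = (145692 - 213*1/2751)/3804928 - 2438812/1411707 = (145692 - 71/917)*(1/3804928) - 2438812*1/1411707 = (133599493/917)*(1/3804928) - 2438812/1411707 = 133599493/3489118976 - 2438812/1411707 = -8320701888631961/4925613682252032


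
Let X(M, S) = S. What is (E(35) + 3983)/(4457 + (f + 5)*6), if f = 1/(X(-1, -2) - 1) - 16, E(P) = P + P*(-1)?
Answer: 569/627 ≈ 0.90750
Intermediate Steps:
E(P) = 0 (E(P) = P - P = 0)
f = -49/3 (f = 1/(-2 - 1) - 16 = 1/(-3) - 16 = -⅓ - 16 = -49/3 ≈ -16.333)
(E(35) + 3983)/(4457 + (f + 5)*6) = (0 + 3983)/(4457 + (-49/3 + 5)*6) = 3983/(4457 - 34/3*6) = 3983/(4457 - 68) = 3983/4389 = 3983*(1/4389) = 569/627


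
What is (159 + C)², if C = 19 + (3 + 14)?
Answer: 38025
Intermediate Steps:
C = 36 (C = 19 + 17 = 36)
(159 + C)² = (159 + 36)² = 195² = 38025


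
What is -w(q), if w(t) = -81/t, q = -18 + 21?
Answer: 27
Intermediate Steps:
q = 3
-w(q) = -(-81)/3 = -1*(-27) = 27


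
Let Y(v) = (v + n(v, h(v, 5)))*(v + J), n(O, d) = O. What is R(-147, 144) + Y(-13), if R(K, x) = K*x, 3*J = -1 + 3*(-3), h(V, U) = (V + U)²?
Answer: -62230/3 ≈ -20743.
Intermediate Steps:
h(V, U) = (U + V)²
J = -10/3 (J = (-1 + 3*(-3))/3 = (-1 - 9)/3 = (⅓)*(-10) = -10/3 ≈ -3.3333)
Y(v) = 2*v*(-10/3 + v) (Y(v) = (v + v)*(v - 10/3) = (2*v)*(-10/3 + v) = 2*v*(-10/3 + v))
R(-147, 144) + Y(-13) = -147*144 + (⅔)*(-13)*(-10 + 3*(-13)) = -21168 + (⅔)*(-13)*(-10 - 39) = -21168 + (⅔)*(-13)*(-49) = -21168 + 1274/3 = -62230/3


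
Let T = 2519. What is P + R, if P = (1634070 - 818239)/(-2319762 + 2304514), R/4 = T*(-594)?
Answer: -91262291543/15248 ≈ -5.9852e+6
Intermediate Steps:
R = -5985144 (R = 4*(2519*(-594)) = 4*(-1496286) = -5985144)
P = -815831/15248 (P = 815831/(-15248) = 815831*(-1/15248) = -815831/15248 ≈ -53.504)
P + R = -815831/15248 - 5985144 = -91262291543/15248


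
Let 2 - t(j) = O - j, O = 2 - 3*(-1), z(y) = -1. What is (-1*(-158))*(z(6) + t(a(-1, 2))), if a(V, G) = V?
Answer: -790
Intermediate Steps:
O = 5 (O = 2 + 3 = 5)
t(j) = -3 + j (t(j) = 2 - (5 - j) = 2 + (-5 + j) = -3 + j)
(-1*(-158))*(z(6) + t(a(-1, 2))) = (-1*(-158))*(-1 + (-3 - 1)) = 158*(-1 - 4) = 158*(-5) = -790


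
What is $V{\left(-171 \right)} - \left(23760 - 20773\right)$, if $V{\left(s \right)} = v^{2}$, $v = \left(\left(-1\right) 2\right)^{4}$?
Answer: $-2731$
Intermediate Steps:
$v = 16$ ($v = \left(-2\right)^{4} = 16$)
$V{\left(s \right)} = 256$ ($V{\left(s \right)} = 16^{2} = 256$)
$V{\left(-171 \right)} - \left(23760 - 20773\right) = 256 - \left(23760 - 20773\right) = 256 - 2987 = -2731$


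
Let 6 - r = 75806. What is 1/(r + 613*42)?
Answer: -1/50054 ≈ -1.9978e-5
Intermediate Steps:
r = -75800 (r = 6 - 1*75806 = 6 - 75806 = -75800)
1/(r + 613*42) = 1/(-75800 + 613*42) = 1/(-75800 + 25746) = 1/(-50054) = -1/50054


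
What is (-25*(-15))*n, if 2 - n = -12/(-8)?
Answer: 375/2 ≈ 187.50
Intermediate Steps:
n = ½ (n = 2 - (-12)/(-8) = 2 - (-12)*(-1)/8 = 2 - 1*3/2 = 2 - 3/2 = ½ ≈ 0.50000)
(-25*(-15))*n = -25*(-15)*(½) = 375*(½) = 375/2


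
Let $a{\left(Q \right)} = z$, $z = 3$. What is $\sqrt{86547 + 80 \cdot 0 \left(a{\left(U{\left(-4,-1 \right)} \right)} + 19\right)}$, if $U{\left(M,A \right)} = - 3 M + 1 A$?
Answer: $\sqrt{86547} \approx 294.19$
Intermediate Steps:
$U{\left(M,A \right)} = A - 3 M$ ($U{\left(M,A \right)} = - 3 M + A = A - 3 M$)
$a{\left(Q \right)} = 3$
$\sqrt{86547 + 80 \cdot 0 \left(a{\left(U{\left(-4,-1 \right)} \right)} + 19\right)} = \sqrt{86547 + 80 \cdot 0 \left(3 + 19\right)} = \sqrt{86547 + 0 \cdot 22} = \sqrt{86547 + 0} = \sqrt{86547}$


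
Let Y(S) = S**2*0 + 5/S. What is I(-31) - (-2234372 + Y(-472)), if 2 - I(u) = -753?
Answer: 1054979949/472 ≈ 2.2351e+6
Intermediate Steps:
I(u) = 755 (I(u) = 2 - 1*(-753) = 2 + 753 = 755)
Y(S) = 5/S (Y(S) = 0 + 5/S = 5/S)
I(-31) - (-2234372 + Y(-472)) = 755 - (-2234372 + 5/(-472)) = 755 - (-2234372 + 5*(-1/472)) = 755 - (-2234372 - 5/472) = 755 - 1*(-1054623589/472) = 755 + 1054623589/472 = 1054979949/472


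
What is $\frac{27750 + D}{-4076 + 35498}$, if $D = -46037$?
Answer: $- \frac{18287}{31422} \approx -0.58198$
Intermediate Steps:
$\frac{27750 + D}{-4076 + 35498} = \frac{27750 - 46037}{-4076 + 35498} = - \frac{18287}{31422}$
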